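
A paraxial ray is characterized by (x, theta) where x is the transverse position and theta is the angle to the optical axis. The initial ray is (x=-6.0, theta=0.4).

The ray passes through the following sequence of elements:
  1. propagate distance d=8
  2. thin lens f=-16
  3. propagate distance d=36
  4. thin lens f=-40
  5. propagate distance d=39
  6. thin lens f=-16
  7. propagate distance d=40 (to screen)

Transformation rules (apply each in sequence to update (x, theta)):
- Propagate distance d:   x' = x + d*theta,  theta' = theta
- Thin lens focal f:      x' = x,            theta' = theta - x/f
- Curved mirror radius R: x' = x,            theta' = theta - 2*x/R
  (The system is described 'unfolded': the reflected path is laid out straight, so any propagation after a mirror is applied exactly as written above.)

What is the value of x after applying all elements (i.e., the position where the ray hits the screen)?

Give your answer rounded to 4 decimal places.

Answer: 81.6488

Derivation:
Initial: x=-6.0000 theta=0.4000
After 1 (propagate distance d=8): x=-2.8000 theta=0.4000
After 2 (thin lens f=-16): x=-2.8000 theta=0.2250
After 3 (propagate distance d=36): x=5.3000 theta=0.2250
After 4 (thin lens f=-40): x=5.3000 theta=0.3575
After 5 (propagate distance d=39): x=19.2425 theta=0.3575
After 6 (thin lens f=-16): x=19.2425 theta=1997/1280 (≈1.5602)
After 7 (propagate distance d=40 (to screen)): x=65319/800 (≈81.6488) theta=1997/1280 (≈1.5602)
Rounded to 4 decimal places: x = 81.6488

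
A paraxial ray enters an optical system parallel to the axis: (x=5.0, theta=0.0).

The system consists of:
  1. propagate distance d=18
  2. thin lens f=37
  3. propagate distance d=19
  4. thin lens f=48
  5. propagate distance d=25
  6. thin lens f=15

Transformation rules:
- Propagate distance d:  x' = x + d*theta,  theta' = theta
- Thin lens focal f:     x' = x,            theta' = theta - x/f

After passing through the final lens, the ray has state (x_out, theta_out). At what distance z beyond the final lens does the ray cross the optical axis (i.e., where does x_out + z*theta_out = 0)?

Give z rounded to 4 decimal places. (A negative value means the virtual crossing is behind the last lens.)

Answer: -57.7941

Derivation:
Initial: x=5.0000 theta=0.0000
After 1 (propagate distance d=18): x=5.0000 theta=0.0000
After 2 (thin lens f=37): x=5.0000 theta=-5/37 (≈-0.1351)
After 3 (propagate distance d=19): x=90/37 (≈2.4324) theta=-5/37 (≈-0.1351)
After 4 (thin lens f=48): x=90/37 (≈2.4324) theta=-55/296 (≈-0.1858)
After 5 (propagate distance d=25): x=-655/296 (≈-2.2128) theta=-55/296 (≈-0.1858)
After 6 (thin lens f=15): x=-655/296 (≈-2.2128) theta=-17/444 (≈-0.0383)
z_focus = -x_out/theta_out = -(-655/296)/(-17/444) = -1965/34 ≈ -57.7941
Rounded to 4 decimal places: z = -57.7941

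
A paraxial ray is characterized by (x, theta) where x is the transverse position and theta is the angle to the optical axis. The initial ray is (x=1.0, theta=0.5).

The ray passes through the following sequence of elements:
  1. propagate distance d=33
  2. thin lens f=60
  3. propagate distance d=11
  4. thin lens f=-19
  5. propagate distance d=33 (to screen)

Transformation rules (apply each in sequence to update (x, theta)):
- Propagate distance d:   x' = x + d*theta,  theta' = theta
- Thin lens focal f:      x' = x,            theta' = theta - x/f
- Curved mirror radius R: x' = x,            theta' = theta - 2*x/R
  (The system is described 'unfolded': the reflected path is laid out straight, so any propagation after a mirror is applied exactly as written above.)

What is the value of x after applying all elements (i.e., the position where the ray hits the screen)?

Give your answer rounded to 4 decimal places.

Initial: x=1.0000 theta=0.5000
After 1 (propagate distance d=33): x=17.5000 theta=0.5000
After 2 (thin lens f=60): x=17.5000 theta=5/24 (≈0.2083)
After 3 (propagate distance d=11): x=475/24 (≈19.7917) theta=5/24 (≈0.2083)
After 4 (thin lens f=-19): x=475/24 (≈19.7917) theta=1.2500
After 5 (propagate distance d=33 (to screen)): x=1465/24 (≈61.0417) theta=1.2500
Rounded to 4 decimal places: x = 61.0417

Answer: 61.0417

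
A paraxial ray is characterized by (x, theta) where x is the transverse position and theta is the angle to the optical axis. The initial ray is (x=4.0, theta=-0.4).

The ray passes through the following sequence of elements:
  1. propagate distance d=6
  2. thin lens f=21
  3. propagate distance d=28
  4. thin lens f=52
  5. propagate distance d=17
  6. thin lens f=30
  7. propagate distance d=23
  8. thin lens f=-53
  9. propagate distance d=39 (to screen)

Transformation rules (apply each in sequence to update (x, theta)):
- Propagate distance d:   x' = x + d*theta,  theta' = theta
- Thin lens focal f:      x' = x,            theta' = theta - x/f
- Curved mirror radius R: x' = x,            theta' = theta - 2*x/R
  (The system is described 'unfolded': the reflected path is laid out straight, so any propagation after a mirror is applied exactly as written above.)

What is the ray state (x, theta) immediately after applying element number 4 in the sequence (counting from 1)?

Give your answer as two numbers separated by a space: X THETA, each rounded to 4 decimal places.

Answer: -11.7333 -0.2505

Derivation:
Initial: x=4.0000 theta=-0.4000
After 1 (propagate distance d=6): x=1.6000 theta=-0.4000
After 2 (thin lens f=21): x=1.6000 theta=-10/21 (≈-0.4762)
After 3 (propagate distance d=28): x=-176/15 (≈-11.7333) theta=-10/21 (≈-0.4762)
After 4 (thin lens f=52): x=-176/15 (≈-11.7333) theta=-114/455 (≈-0.2505)
Rounded to 4 decimal places: x = -11.7333, theta = -0.2505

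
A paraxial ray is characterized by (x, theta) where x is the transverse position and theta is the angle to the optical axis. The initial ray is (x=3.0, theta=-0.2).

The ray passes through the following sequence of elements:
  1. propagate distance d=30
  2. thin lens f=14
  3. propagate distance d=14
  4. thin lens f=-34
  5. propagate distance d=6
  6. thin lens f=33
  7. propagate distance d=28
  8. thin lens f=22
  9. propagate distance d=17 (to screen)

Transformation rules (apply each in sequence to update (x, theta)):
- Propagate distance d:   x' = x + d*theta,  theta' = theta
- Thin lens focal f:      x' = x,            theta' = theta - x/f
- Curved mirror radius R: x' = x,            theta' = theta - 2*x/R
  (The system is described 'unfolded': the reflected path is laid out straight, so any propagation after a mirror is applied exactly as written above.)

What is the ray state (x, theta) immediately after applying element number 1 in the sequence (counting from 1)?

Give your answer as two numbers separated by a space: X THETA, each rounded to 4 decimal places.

Initial: x=3.0000 theta=-0.2000
After 1 (propagate distance d=30): x=-3.0000 theta=-0.2000
Rounded to 4 decimal places: x = -3.0000, theta = -0.2000

Answer: -3.0000 -0.2000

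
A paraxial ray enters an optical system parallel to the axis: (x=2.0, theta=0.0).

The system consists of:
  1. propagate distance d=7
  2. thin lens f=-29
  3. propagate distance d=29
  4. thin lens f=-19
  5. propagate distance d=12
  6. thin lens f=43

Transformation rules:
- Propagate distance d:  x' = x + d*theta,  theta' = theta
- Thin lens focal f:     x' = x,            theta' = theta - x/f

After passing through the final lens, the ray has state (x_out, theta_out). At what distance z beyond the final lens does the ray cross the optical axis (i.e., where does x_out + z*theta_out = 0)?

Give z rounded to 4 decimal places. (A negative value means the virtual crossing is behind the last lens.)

Initial: x=2.0000 theta=0.0000
After 1 (propagate distance d=7): x=2.0000 theta=0.0000
After 2 (thin lens f=-29): x=2.0000 theta=2/29 (≈0.0690)
After 3 (propagate distance d=29): x=4.0000 theta=2/29 (≈0.0690)
After 4 (thin lens f=-19): x=4.0000 theta=154/551 (≈0.2795)
After 5 (propagate distance d=12): x=4052/551 (≈7.3539) theta=154/551 (≈0.2795)
After 6 (thin lens f=43): x=4052/551 (≈7.3539) theta=2570/23693 (≈0.1085)
z_focus = -x_out/theta_out = -(4052/551)/(2570/23693) = -87118/1285 ≈ -67.7961
Rounded to 4 decimal places: z = -67.7961

Answer: -67.7961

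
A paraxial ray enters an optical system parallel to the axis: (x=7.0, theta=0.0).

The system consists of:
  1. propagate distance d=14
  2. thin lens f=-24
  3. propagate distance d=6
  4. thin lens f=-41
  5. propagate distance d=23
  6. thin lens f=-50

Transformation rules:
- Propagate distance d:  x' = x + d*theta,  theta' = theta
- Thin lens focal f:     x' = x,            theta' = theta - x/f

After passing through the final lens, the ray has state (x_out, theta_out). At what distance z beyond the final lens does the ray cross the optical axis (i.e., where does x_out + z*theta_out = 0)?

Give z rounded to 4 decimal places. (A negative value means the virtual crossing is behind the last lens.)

Answer: -22.3218

Derivation:
Initial: x=7.0000 theta=0.0000
After 1 (propagate distance d=14): x=7.0000 theta=0.0000
After 2 (thin lens f=-24): x=7.0000 theta=7/24 (≈0.2917)
After 3 (propagate distance d=6): x=8.7500 theta=7/24 (≈0.2917)
After 4 (thin lens f=-41): x=8.7500 theta=497/984 (≈0.5051)
After 5 (propagate distance d=23): x=20041/984 (≈20.3669) theta=497/984 (≈0.5051)
After 6 (thin lens f=-50): x=20041/984 (≈20.3669) theta=44891/49200 (≈0.9124)
z_focus = -x_out/theta_out = -(20041/984)/(44891/49200) = -143150/6413 ≈ -22.3218
Rounded to 4 decimal places: z = -22.3218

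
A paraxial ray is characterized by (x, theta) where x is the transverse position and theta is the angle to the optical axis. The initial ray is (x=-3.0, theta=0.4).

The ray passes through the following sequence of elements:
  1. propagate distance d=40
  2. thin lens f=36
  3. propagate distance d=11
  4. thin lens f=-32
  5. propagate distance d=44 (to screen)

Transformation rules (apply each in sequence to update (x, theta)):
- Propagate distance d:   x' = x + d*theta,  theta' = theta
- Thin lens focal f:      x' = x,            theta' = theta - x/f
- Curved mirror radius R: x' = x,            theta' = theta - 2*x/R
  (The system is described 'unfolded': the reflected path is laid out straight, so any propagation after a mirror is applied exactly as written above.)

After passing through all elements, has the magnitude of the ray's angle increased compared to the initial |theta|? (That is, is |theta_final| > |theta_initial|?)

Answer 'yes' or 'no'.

Initial: x=-3.0000 theta=0.4000
After 1 (propagate distance d=40): x=13.0000 theta=0.4000
After 2 (thin lens f=36): x=13.0000 theta=7/180 (≈0.0389)
After 3 (propagate distance d=11): x=2417/180 (≈13.4278) theta=7/180 (≈0.0389)
After 4 (thin lens f=-32): x=2417/180 (≈13.4278) theta=2641/5760 (≈0.4585)
After 5 (propagate distance d=44 (to screen)): x=16129/480 (≈33.6021) theta=2641/5760 (≈0.4585)
|theta_initial|=0.4000 |theta_final|=2641/5760 (≈0.4585) -> increased

Answer: yes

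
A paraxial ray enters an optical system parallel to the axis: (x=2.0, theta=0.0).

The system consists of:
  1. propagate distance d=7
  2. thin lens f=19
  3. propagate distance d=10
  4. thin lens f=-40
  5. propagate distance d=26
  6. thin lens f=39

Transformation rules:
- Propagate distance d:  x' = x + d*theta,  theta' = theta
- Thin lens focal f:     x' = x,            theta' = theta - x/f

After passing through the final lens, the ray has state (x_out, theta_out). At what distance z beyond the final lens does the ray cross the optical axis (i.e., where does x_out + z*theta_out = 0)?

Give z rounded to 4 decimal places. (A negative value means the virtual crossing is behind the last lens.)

Answer: -22.7969

Derivation:
Initial: x=2.0000 theta=0.0000
After 1 (propagate distance d=7): x=2.0000 theta=0.0000
After 2 (thin lens f=19): x=2.0000 theta=-2/19 (≈-0.1053)
After 3 (propagate distance d=10): x=18/19 (≈0.9474) theta=-2/19 (≈-0.1053)
After 4 (thin lens f=-40): x=18/19 (≈0.9474) theta=-31/380 (≈-0.0816)
After 5 (propagate distance d=26): x=-223/190 (≈-1.1737) theta=-31/380 (≈-0.0816)
After 6 (thin lens f=39): x=-223/190 (≈-1.1737) theta=-763/14820 (≈-0.0515)
z_focus = -x_out/theta_out = -(-223/190)/(-763/14820) = -17394/763 ≈ -22.7969
Rounded to 4 decimal places: z = -22.7969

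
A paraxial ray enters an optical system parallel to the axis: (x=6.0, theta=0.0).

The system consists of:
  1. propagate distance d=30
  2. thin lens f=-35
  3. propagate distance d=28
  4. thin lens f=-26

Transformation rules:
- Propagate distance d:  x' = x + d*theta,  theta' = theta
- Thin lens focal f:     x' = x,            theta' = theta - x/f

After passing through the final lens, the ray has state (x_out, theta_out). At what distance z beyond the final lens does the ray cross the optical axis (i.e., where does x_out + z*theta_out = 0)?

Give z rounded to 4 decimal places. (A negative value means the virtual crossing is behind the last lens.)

Answer: -18.4045

Derivation:
Initial: x=6.0000 theta=0.0000
After 1 (propagate distance d=30): x=6.0000 theta=0.0000
After 2 (thin lens f=-35): x=6.0000 theta=6/35 (≈0.1714)
After 3 (propagate distance d=28): x=10.8000 theta=6/35 (≈0.1714)
After 4 (thin lens f=-26): x=10.8000 theta=267/455 (≈0.5868)
z_focus = -x_out/theta_out = -(10.8000)/(267/455) = -1638/89 ≈ -18.4045
Rounded to 4 decimal places: z = -18.4045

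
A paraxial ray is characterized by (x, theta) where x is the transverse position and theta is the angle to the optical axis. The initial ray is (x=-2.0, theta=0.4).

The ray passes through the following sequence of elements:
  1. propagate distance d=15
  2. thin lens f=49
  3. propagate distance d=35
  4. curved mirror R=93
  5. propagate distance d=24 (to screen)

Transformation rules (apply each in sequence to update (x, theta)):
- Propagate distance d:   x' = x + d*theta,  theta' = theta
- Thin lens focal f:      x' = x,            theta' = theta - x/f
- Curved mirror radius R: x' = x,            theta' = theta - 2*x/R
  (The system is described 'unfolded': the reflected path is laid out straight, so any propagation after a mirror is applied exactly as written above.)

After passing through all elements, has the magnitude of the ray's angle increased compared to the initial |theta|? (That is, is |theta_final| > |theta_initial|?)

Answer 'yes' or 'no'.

Answer: no

Derivation:
Initial: x=-2.0000 theta=0.4000
After 1 (propagate distance d=15): x=4.0000 theta=0.4000
After 2 (thin lens f=49): x=4.0000 theta=78/245 (≈0.3184)
After 3 (propagate distance d=35): x=106/7 (≈15.1429) theta=78/245 (≈0.3184)
After 4 (curved mirror R=93): x=106/7 (≈15.1429) theta=-166/22785 (≈-0.0073)
After 5 (propagate distance d=24 (to screen)): x=113682/7595 (≈14.9680) theta=-166/22785 (≈-0.0073)
|theta_initial|=0.4000 |theta_final|=166/22785 (≈0.0073) -> not increased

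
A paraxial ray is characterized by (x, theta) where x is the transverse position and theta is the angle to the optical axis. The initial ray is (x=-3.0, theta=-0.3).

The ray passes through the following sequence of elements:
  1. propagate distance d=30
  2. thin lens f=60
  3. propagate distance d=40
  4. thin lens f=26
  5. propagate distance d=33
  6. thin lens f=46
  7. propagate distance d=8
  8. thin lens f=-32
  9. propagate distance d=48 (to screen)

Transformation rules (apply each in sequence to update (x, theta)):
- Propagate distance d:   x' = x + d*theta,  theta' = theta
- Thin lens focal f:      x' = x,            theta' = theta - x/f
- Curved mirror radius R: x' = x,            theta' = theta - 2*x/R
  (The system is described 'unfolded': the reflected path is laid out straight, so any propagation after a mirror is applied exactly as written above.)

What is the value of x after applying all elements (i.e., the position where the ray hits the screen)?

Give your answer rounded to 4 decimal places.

Initial: x=-3.0000 theta=-0.3000
After 1 (propagate distance d=30): x=-12.0000 theta=-0.3000
After 2 (thin lens f=60): x=-12.0000 theta=-0.1000
After 3 (propagate distance d=40): x=-16.0000 theta=-0.1000
After 4 (thin lens f=26): x=-16.0000 theta=67/130 (≈0.5154)
After 5 (propagate distance d=33): x=131/130 (≈1.0077) theta=67/130 (≈0.5154)
After 6 (thin lens f=46): x=131/130 (≈1.0077) theta=227/460 (≈0.4935)
After 7 (propagate distance d=8): x=14817/2990 (≈4.9555) theta=227/460 (≈0.4935)
After 8 (thin lens f=-32): x=14817/2990 (≈4.9555) theta=62033/95680 (≈0.6483)
After 9 (propagate distance d=48 (to screen)): x=215733/5980 (≈36.0758) theta=62033/95680 (≈0.6483)
Rounded to 4 decimal places: x = 36.0758

Answer: 36.0758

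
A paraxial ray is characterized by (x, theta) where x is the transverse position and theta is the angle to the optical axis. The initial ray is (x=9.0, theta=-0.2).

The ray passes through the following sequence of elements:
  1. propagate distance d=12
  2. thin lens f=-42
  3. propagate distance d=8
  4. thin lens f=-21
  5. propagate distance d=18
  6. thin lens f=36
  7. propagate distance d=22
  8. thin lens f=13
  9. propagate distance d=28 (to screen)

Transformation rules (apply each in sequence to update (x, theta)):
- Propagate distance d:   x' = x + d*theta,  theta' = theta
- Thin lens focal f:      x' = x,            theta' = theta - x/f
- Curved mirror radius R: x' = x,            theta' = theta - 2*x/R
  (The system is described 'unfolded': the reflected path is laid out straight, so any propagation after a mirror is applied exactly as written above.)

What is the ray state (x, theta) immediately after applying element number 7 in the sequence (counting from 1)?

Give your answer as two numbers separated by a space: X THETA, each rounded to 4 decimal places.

Answer: 9.8313 -0.0463

Derivation:
Initial: x=9.0000 theta=-0.2000
After 1 (propagate distance d=12): x=6.6000 theta=-0.2000
After 2 (thin lens f=-42): x=6.6000 theta=-3/70 (≈-0.0429)
After 3 (propagate distance d=8): x=219/35 (≈6.2571) theta=-3/70 (≈-0.0429)
After 4 (thin lens f=-21): x=219/35 (≈6.2571) theta=25/98 (≈0.2551)
After 5 (propagate distance d=18): x=2658/245 (≈10.8490) theta=25/98 (≈0.2551)
After 6 (thin lens f=36): x=2658/245 (≈10.8490) theta=-34/735 (≈-0.0463)
After 7 (propagate distance d=22): x=7226/735 (≈9.8313) theta=-34/735 (≈-0.0463)
Rounded to 4 decimal places: x = 9.8313, theta = -0.0463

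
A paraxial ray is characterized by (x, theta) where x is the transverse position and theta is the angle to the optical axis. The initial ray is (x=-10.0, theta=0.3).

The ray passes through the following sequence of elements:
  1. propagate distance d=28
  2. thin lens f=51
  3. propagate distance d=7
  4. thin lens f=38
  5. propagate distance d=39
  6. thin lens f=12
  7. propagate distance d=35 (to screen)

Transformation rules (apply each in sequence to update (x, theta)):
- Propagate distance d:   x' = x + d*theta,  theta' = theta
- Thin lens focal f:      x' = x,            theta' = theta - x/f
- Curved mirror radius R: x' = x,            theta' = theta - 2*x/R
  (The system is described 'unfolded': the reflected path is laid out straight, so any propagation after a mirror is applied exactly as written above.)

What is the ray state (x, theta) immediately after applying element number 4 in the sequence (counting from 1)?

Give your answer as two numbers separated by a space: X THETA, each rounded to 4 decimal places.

Answer: 0.7196 0.3124

Derivation:
Initial: x=-10.0000 theta=0.3000
After 1 (propagate distance d=28): x=-1.6000 theta=0.3000
After 2 (thin lens f=51): x=-1.6000 theta=169/510 (≈0.3314)
After 3 (propagate distance d=7): x=367/510 (≈0.7196) theta=169/510 (≈0.3314)
After 4 (thin lens f=38): x=367/510 (≈0.7196) theta=1211/3876 (≈0.3124)
Rounded to 4 decimal places: x = 0.7196, theta = 0.3124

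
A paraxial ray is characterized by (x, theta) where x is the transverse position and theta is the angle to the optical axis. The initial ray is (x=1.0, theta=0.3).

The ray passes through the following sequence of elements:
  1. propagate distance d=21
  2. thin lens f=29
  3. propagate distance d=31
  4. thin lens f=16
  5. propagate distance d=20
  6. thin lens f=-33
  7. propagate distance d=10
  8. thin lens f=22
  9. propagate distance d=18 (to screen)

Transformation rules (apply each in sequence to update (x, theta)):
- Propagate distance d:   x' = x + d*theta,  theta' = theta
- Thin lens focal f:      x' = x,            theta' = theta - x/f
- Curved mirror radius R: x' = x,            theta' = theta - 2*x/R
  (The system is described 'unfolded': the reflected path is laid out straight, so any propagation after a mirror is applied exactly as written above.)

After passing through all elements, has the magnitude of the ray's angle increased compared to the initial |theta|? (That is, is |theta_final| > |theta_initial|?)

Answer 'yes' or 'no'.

Initial: x=1.0000 theta=0.3000
After 1 (propagate distance d=21): x=7.3000 theta=0.3000
After 2 (thin lens f=29): x=7.3000 theta=7/145 (≈0.0483)
After 3 (propagate distance d=31): x=2551/290 (≈8.7966) theta=7/145 (≈0.0483)
After 4 (thin lens f=16): x=2551/290 (≈8.7966) theta=-2327/4640 (≈-0.5015)
After 5 (propagate distance d=20): x=-1431/1160 (≈-1.2336) theta=-2327/4640 (≈-0.5015)
After 6 (thin lens f=-33): x=-1431/1160 (≈-1.2336) theta=-5501/10208 (≈-0.5389)
After 7 (propagate distance d=10): x=-169007/25520 (≈-6.6225) theta=-5501/10208 (≈-0.5389)
After 8 (thin lens f=22): x=-169007/25520 (≈-6.6225) theta=-33387/140360 (≈-0.2379)
After 9 (propagate distance d=18 (to screen)): x=-3061009/280720 (≈-10.9041) theta=-33387/140360 (≈-0.2379)
|theta_initial|=0.3000 |theta_final|=33387/140360 (≈0.2379) -> not increased

Answer: no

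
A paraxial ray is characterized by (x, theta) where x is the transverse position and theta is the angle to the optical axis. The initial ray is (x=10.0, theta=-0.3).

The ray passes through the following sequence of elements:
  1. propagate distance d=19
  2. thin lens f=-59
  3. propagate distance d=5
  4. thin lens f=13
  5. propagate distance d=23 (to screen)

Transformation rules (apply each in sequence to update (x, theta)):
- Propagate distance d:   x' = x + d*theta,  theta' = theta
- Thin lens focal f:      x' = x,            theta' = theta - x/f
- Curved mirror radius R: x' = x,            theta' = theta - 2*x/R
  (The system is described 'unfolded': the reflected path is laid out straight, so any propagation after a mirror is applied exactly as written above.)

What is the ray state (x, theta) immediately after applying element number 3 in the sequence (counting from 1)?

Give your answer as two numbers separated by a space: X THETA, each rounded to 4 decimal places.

Answer: 3.1644 -0.2271

Derivation:
Initial: x=10.0000 theta=-0.3000
After 1 (propagate distance d=19): x=4.3000 theta=-0.3000
After 2 (thin lens f=-59): x=4.3000 theta=-67/295 (≈-0.2271)
After 3 (propagate distance d=5): x=1867/590 (≈3.1644) theta=-67/295 (≈-0.2271)
Rounded to 4 decimal places: x = 3.1644, theta = -0.2271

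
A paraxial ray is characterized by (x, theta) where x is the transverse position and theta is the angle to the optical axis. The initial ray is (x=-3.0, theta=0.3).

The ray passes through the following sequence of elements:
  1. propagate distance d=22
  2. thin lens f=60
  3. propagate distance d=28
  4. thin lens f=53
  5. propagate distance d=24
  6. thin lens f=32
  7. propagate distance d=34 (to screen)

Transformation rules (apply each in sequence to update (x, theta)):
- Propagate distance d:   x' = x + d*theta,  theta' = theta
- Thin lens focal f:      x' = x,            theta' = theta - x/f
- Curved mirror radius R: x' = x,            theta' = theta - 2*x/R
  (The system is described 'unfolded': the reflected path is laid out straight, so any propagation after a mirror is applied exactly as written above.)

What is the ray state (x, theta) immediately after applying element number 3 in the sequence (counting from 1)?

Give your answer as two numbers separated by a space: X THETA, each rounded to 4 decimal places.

Initial: x=-3.0000 theta=0.3000
After 1 (propagate distance d=22): x=3.6000 theta=0.3000
After 2 (thin lens f=60): x=3.6000 theta=0.2400
After 3 (propagate distance d=28): x=10.3200 theta=0.2400
Rounded to 4 decimal places: x = 10.3200, theta = 0.2400

Answer: 10.3200 0.2400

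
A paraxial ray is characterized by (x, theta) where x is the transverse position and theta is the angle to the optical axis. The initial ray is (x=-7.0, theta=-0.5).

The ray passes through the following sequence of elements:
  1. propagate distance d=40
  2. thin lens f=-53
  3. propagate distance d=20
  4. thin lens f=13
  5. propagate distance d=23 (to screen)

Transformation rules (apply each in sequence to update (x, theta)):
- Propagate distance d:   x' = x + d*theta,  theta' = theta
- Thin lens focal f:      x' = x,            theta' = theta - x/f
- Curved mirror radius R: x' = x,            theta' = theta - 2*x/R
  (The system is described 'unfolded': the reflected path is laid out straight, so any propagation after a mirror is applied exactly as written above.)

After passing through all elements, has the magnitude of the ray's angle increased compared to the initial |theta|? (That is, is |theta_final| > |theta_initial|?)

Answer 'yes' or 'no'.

Answer: yes

Derivation:
Initial: x=-7.0000 theta=-0.5000
After 1 (propagate distance d=40): x=-27.0000 theta=-0.5000
After 2 (thin lens f=-53): x=-27.0000 theta=-107/106 (≈-1.0094)
After 3 (propagate distance d=20): x=-2501/53 (≈-47.1887) theta=-107/106 (≈-1.0094)
After 4 (thin lens f=13): x=-2501/53 (≈-47.1887) theta=3611/1378 (≈2.6205)
After 5 (propagate distance d=23 (to screen)): x=18027/1378 (≈13.0820) theta=3611/1378 (≈2.6205)
|theta_initial|=0.5000 |theta_final|=3611/1378 (≈2.6205) -> increased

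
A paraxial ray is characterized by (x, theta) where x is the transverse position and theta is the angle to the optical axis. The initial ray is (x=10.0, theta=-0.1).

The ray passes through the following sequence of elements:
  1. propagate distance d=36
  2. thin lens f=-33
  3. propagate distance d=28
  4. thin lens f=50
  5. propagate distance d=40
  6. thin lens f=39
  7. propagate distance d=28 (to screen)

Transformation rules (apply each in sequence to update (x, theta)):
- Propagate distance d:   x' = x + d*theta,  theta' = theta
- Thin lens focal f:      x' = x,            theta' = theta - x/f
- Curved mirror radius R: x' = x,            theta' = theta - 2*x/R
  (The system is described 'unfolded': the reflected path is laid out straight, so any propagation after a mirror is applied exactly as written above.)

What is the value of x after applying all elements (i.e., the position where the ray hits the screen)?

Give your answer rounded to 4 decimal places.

Answer: -0.8574

Derivation:
Initial: x=10.0000 theta=-0.1000
After 1 (propagate distance d=36): x=6.4000 theta=-0.1000
After 2 (thin lens f=-33): x=6.4000 theta=31/330 (≈0.0939)
After 3 (propagate distance d=28): x=298/33 (≈9.0303) theta=31/330 (≈0.0939)
After 4 (thin lens f=50): x=298/33 (≈9.0303) theta=-13/150 (≈-0.0867)
After 5 (propagate distance d=40): x=306/55 (≈5.5636) theta=-13/150 (≈-0.0867)
After 6 (thin lens f=39): x=306/55 (≈5.5636) theta=-4919/21450 (≈-0.2293)
After 7 (propagate distance d=28 (to screen)): x=-836/975 (≈-0.8574) theta=-4919/21450 (≈-0.2293)
Rounded to 4 decimal places: x = -0.8574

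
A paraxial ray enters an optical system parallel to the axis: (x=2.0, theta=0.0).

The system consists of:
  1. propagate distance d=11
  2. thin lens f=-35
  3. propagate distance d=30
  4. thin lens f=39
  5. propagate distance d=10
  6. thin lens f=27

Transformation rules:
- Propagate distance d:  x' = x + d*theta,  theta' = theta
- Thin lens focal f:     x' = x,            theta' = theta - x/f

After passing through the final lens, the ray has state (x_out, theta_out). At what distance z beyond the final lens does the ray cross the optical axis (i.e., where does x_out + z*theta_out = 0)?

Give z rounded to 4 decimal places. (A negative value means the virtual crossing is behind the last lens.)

Answer: 20.6332

Derivation:
Initial: x=2.0000 theta=0.0000
After 1 (propagate distance d=11): x=2.0000 theta=0.0000
After 2 (thin lens f=-35): x=2.0000 theta=2/35 (≈0.0571)
After 3 (propagate distance d=30): x=26/7 (≈3.7143) theta=2/35 (≈0.0571)
After 4 (thin lens f=39): x=26/7 (≈3.7143) theta=-4/105 (≈-0.0381)
After 5 (propagate distance d=10): x=10/3 (≈3.3333) theta=-4/105 (≈-0.0381)
After 6 (thin lens f=27): x=10/3 (≈3.3333) theta=-458/2835 (≈-0.1616)
z_focus = -x_out/theta_out = -(10/3)/(-458/2835) = 4725/229 ≈ 20.6332
Rounded to 4 decimal places: z = 20.6332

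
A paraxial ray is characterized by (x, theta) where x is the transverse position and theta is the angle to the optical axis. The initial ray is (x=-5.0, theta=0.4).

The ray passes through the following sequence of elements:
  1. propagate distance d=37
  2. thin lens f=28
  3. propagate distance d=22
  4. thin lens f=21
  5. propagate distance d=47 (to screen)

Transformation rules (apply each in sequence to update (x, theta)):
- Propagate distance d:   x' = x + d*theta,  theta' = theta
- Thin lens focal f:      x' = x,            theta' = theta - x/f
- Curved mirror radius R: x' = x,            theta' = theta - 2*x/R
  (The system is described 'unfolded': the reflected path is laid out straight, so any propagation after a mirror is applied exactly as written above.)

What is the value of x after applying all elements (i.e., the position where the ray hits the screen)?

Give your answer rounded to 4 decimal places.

Answer: -11.1452

Derivation:
Initial: x=-5.0000 theta=0.4000
After 1 (propagate distance d=37): x=9.8000 theta=0.4000
After 2 (thin lens f=28): x=9.8000 theta=0.0500
After 3 (propagate distance d=22): x=10.9000 theta=0.0500
After 4 (thin lens f=21): x=10.9000 theta=-197/420 (≈-0.4690)
After 5 (propagate distance d=47 (to screen)): x=-4681/420 (≈-11.1452) theta=-197/420 (≈-0.4690)
Rounded to 4 decimal places: x = -11.1452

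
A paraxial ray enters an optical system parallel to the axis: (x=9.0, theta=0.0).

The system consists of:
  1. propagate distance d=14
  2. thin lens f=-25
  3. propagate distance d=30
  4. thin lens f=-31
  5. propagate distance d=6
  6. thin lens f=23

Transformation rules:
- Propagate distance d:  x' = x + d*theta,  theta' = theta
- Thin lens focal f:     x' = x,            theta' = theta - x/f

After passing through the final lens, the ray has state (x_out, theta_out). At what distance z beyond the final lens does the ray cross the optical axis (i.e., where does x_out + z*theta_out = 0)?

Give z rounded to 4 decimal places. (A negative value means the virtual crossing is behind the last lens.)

Answer: 210.2181

Derivation:
Initial: x=9.0000 theta=0.0000
After 1 (propagate distance d=14): x=9.0000 theta=0.0000
After 2 (thin lens f=-25): x=9.0000 theta=0.3600
After 3 (propagate distance d=30): x=19.8000 theta=0.3600
After 4 (thin lens f=-31): x=19.8000 theta=774/775 (≈0.9987)
After 5 (propagate distance d=6): x=19989/775 (≈25.7923) theta=774/775 (≈0.9987)
After 6 (thin lens f=23): x=19989/775 (≈25.7923) theta=-2187/17825 (≈-0.1227)
z_focus = -x_out/theta_out = -(19989/775)/(-2187/17825) = 51083/243 ≈ 210.2181
Rounded to 4 decimal places: z = 210.2181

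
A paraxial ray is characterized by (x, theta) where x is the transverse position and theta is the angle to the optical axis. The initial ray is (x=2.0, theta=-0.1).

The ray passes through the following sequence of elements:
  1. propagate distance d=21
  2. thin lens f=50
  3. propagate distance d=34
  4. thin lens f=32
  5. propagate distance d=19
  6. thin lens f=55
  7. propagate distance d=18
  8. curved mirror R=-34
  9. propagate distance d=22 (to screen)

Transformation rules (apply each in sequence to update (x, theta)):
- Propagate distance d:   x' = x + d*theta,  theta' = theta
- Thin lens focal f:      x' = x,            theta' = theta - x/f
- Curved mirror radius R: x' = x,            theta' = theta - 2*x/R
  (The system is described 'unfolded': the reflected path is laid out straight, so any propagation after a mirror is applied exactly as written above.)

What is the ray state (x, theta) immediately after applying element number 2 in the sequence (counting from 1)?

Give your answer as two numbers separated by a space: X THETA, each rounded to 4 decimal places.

Answer: -0.1000 -0.0980

Derivation:
Initial: x=2.0000 theta=-0.1000
After 1 (propagate distance d=21): x=-0.1000 theta=-0.1000
After 2 (thin lens f=50): x=-0.1000 theta=-0.0980
Rounded to 4 decimal places: x = -0.1000, theta = -0.0980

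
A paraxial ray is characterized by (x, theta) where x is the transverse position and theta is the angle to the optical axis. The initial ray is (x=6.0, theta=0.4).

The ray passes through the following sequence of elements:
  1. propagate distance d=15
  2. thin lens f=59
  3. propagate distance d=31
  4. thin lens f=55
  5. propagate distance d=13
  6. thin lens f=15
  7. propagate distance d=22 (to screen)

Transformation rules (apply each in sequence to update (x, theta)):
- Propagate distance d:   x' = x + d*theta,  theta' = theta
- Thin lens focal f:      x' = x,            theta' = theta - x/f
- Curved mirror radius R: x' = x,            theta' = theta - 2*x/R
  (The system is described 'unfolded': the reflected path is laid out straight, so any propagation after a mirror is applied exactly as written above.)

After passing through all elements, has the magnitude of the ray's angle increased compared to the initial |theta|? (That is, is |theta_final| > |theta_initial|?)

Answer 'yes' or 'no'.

Answer: yes

Derivation:
Initial: x=6.0000 theta=0.4000
After 1 (propagate distance d=15): x=12.0000 theta=0.4000
After 2 (thin lens f=59): x=12.0000 theta=58/295 (≈0.1966)
After 3 (propagate distance d=31): x=5338/295 (≈18.0949) theta=58/295 (≈0.1966)
After 4 (thin lens f=55): x=5338/295 (≈18.0949) theta=-2148/16225 (≈-0.1324)
After 5 (propagate distance d=13): x=265666/16225 (≈16.3739) theta=-2148/16225 (≈-0.1324)
After 6 (thin lens f=15): x=265666/16225 (≈16.3739) theta=-297886/243375 (≈-1.2240)
After 7 (propagate distance d=22 (to screen)): x=-2568502/243375 (≈-10.5537) theta=-297886/243375 (≈-1.2240)
|theta_initial|=0.4000 |theta_final|=297886/243375 (≈1.2240) -> increased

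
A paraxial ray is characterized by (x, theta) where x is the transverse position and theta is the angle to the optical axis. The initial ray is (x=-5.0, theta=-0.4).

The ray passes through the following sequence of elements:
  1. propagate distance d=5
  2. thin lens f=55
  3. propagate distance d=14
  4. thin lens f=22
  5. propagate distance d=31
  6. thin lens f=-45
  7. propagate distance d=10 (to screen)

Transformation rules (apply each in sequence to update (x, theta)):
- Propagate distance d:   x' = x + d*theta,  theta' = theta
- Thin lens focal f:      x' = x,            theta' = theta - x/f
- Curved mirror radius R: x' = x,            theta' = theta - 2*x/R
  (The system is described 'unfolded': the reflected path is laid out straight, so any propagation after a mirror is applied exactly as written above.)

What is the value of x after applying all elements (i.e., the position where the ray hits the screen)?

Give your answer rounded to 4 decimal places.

Answer: -2.7342

Derivation:
Initial: x=-5.0000 theta=-0.4000
After 1 (propagate distance d=5): x=-7.0000 theta=-0.4000
After 2 (thin lens f=55): x=-7.0000 theta=-3/11 (≈-0.2727)
After 3 (propagate distance d=14): x=-119/11 (≈-10.8182) theta=-3/11 (≈-0.2727)
After 4 (thin lens f=22): x=-119/11 (≈-10.8182) theta=53/242 (≈0.2190)
After 5 (propagate distance d=31): x=-975/242 (≈-4.0289) theta=53/242 (≈0.2190)
After 6 (thin lens f=-45): x=-975/242 (≈-4.0289) theta=47/363 (≈0.1295)
After 7 (propagate distance d=10 (to screen)): x=-1985/726 (≈-2.7342) theta=47/363 (≈0.1295)
Rounded to 4 decimal places: x = -2.7342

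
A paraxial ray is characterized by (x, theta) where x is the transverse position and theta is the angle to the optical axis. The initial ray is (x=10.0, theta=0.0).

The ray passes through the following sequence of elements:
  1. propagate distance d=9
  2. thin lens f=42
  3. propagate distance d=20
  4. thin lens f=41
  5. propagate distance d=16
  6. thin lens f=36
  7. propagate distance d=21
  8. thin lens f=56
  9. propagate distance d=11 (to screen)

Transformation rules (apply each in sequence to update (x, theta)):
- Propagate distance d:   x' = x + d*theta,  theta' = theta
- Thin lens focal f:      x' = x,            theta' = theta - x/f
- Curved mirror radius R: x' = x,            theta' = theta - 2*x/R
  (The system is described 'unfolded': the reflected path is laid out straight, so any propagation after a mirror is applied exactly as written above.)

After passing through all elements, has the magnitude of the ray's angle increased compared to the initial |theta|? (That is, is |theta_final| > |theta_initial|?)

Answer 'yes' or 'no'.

Initial: x=10.0000 theta=0.0000
After 1 (propagate distance d=9): x=10.0000 theta=0.0000
After 2 (thin lens f=42): x=10.0000 theta=-5/21 (≈-0.2381)
After 3 (propagate distance d=20): x=110/21 (≈5.2381) theta=-5/21 (≈-0.2381)
After 4 (thin lens f=41): x=110/21 (≈5.2381) theta=-15/41 (≈-0.3659)
After 5 (propagate distance d=16): x=-530/861 (≈-0.6156) theta=-15/41 (≈-0.3659)
After 6 (thin lens f=36): x=-530/861 (≈-0.6156) theta=-5405/15498 (≈-0.3488)
After 7 (propagate distance d=21): x=-41015/5166 (≈-7.9394) theta=-5405/15498 (≈-0.3488)
After 8 (thin lens f=56): x=-41015/5166 (≈-7.9394) theta=-179635/867888 (≈-0.2070)
After 9 (propagate distance d=11 (to screen)): x=-8866505/867888 (≈-10.2162) theta=-179635/867888 (≈-0.2070)
|theta_initial|=0.0000 |theta_final|=179635/867888 (≈0.2070) -> increased

Answer: yes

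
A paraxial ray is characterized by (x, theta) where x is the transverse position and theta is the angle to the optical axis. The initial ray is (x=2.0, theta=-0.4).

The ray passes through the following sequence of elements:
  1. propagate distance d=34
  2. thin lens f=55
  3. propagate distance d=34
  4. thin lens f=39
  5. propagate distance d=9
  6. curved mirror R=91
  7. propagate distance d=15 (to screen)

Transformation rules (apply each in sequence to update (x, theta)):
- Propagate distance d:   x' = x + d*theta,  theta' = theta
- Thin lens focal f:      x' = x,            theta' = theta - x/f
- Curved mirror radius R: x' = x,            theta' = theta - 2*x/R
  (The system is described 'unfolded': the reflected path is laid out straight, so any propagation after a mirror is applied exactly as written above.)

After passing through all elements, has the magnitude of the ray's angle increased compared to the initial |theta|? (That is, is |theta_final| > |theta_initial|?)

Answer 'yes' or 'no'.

Initial: x=2.0000 theta=-0.4000
After 1 (propagate distance d=34): x=-11.6000 theta=-0.4000
After 2 (thin lens f=55): x=-11.6000 theta=-52/275 (≈-0.1891)
After 3 (propagate distance d=34): x=-4958/275 (≈-18.0291) theta=-52/275 (≈-0.1891)
After 4 (thin lens f=39): x=-4958/275 (≈-18.0291) theta=586/2145 (≈0.2732)
After 5 (propagate distance d=9): x=-55664/3575 (≈-15.5703) theta=586/2145 (≈0.2732)
After 6 (curved mirror R=91): x=-55664/3575 (≈-15.5703) theta=85802/139425 (≈0.6154)
After 7 (propagate distance d=15 (to screen)): x=-294622/46475 (≈-6.3394) theta=85802/139425 (≈0.6154)
|theta_initial|=0.4000 |theta_final|=85802/139425 (≈0.6154) -> increased

Answer: yes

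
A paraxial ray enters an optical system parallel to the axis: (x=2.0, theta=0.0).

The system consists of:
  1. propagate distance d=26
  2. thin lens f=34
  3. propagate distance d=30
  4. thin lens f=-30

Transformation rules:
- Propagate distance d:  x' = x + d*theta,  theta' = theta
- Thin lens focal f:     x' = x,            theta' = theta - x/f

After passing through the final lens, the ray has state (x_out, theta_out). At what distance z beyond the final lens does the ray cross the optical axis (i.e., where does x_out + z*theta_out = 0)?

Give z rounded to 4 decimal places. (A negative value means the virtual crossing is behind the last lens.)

Answer: 4.6154

Derivation:
Initial: x=2.0000 theta=0.0000
After 1 (propagate distance d=26): x=2.0000 theta=0.0000
After 2 (thin lens f=34): x=2.0000 theta=-1/17 (≈-0.0588)
After 3 (propagate distance d=30): x=4/17 (≈0.2353) theta=-1/17 (≈-0.0588)
After 4 (thin lens f=-30): x=4/17 (≈0.2353) theta=-13/255 (≈-0.0510)
z_focus = -x_out/theta_out = -(4/17)/(-13/255) = 60/13 ≈ 4.6154
Rounded to 4 decimal places: z = 4.6154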